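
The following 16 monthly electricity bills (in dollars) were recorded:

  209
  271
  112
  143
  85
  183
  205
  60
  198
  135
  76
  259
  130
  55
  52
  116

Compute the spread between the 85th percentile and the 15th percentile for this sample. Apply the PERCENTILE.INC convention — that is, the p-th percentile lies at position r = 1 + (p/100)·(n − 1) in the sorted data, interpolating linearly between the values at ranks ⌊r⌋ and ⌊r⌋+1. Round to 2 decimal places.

Sorted: 52, 55, 60, 76, 85, 112, 116, 130, 135, 143, 183, 198, 205, 209, 259, 271.
n = 16.
P15: r = 3.25; ranks 3–4 are 60, 76; interpolating gives 64.
P85: r = 13.75; ranks 13–14 are 205, 209; interpolating gives 208.
Difference: 208 − 64 = 144.

144.00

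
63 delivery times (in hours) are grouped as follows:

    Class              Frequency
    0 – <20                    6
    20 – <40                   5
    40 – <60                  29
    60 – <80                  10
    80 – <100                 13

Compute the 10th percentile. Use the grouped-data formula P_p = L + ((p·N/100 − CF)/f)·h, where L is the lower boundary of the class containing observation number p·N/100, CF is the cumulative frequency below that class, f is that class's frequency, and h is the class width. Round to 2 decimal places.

21.20

N = 63; target position k = 10/100 · 63 = 6.3.
Cumulative frequencies: 6, 11, 40, 50, 63.
Observation 6.3 falls in the class 20 – <40.
L = 20, CF = 6, f = 5, h = 20.
P10 = 20 + ((6.3 − 6)/5)·20 = 20 + 1.2 = 21.2.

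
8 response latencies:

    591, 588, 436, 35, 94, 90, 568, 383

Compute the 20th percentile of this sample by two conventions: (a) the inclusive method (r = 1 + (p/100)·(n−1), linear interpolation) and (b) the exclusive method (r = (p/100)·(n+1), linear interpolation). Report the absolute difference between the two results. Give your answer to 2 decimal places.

Sorted: 35, 90, 94, 383, 436, 568, 588, 591.
n = 8.
(a) r = 2.4; between ranks 2 (90) and 3 (94): 91.6.
(b) r = 1.8; between ranks 1 (35) and 2 (90): 79.
|91.6 − 79| = 12.6.

12.60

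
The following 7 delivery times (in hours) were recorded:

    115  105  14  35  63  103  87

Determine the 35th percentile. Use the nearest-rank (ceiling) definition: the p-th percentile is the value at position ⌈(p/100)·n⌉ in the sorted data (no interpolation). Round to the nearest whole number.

63

Sorted: 14, 35, 63, 87, 103, 105, 115.
n = 7.
Position = ⌈35/100 · 7⌉ = ⌈2.45⌉ = 3.
The value at rank 3 is 63.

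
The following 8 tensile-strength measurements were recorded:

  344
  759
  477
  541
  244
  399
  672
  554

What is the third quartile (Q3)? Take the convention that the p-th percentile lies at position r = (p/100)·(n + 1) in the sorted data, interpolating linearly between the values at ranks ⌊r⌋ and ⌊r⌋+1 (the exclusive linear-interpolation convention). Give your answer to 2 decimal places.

642.50

Sorted: 244, 344, 399, 477, 541, 554, 672, 759.
n = 8.
r = (75/100)·(8 + 1) = 6.75.
Rank 6 is 554 and rank 7 is 672.
Interpolate: 554 + 0.75·(672 − 554) = 554 + 0.75·118 = 642.5.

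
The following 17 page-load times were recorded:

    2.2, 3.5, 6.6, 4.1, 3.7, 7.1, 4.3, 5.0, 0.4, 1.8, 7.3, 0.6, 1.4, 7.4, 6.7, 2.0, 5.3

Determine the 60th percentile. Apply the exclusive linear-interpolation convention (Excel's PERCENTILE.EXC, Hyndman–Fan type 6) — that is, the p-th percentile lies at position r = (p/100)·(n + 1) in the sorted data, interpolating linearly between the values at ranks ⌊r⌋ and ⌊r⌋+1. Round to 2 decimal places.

4.86

Sorted: 0.4, 0.6, 1.4, 1.8, 2.0, 2.2, 3.5, 3.7, 4.1, 4.3, 5.0, 5.3, 6.6, 6.7, 7.1, 7.3, 7.4.
n = 17.
r = (60/100)·(17 + 1) = 10.8.
Rank 10 is 4.3 and rank 11 is 5.0.
Interpolate: 4.3 + 0.8·(5.0 − 4.3) = 4.3 + 0.8·0.7 = 4.86.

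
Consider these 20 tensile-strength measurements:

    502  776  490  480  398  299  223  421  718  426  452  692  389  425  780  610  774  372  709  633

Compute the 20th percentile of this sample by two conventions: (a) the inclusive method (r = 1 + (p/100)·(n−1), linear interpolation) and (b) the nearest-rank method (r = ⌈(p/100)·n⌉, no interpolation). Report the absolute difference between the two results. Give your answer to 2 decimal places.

7.20

Sorted: 223, 299, 372, 389, 398, 421, 425, 426, 452, 480, 490, 502, 610, 633, 692, 709, 718, 774, 776, 780.
n = 20.
(a) r = 4.8; between ranks 4 (389) and 5 (398): 396.2.
(b) the nearest-rank method: rank 4 → 389.
|396.2 − 389| = 7.2.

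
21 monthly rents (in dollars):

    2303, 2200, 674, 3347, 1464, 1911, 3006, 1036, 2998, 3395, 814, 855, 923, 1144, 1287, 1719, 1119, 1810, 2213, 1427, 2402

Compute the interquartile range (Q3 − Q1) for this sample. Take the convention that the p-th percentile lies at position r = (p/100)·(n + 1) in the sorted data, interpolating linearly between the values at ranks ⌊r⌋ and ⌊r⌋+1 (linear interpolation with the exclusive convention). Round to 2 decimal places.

Sorted: 674, 814, 855, 923, 1036, 1119, 1144, 1287, 1427, 1464, 1719, 1810, 1911, 2200, 2213, 2303, 2402, 2998, 3006, 3347, 3395.
n = 21.
P25: r = 5.5; ranks 5–6 are 1036, 1119; interpolating gives 1077.5.
P75: r = 16.5; ranks 16–17 are 2303, 2402; interpolating gives 2352.5.
Difference: 2352.5 − 1077.5 = 1275.

1275.00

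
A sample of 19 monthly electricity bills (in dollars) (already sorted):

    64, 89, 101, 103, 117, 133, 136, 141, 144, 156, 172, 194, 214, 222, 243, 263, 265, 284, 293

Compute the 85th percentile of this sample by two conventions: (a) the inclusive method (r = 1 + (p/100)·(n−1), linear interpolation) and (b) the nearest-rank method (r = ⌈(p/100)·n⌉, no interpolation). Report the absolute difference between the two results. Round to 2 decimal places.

1.40

n = 19.
(a) r = 16.3; between ranks 16 (263) and 17 (265): 263.6.
(b) the nearest-rank method: rank 17 → 265.
|263.6 − 265| = 1.4.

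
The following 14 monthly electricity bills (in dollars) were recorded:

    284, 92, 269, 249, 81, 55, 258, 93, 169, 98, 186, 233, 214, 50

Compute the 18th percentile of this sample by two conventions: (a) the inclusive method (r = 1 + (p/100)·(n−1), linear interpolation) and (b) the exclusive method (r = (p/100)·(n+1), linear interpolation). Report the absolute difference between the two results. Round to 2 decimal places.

11.54

Sorted: 50, 55, 81, 92, 93, 98, 169, 186, 214, 233, 249, 258, 269, 284.
n = 14.
(a) r = 3.34; between ranks 3 (81) and 4 (92): 84.74.
(b) r = 2.7; between ranks 2 (55) and 3 (81): 73.2.
|84.74 − 73.2| = 11.54.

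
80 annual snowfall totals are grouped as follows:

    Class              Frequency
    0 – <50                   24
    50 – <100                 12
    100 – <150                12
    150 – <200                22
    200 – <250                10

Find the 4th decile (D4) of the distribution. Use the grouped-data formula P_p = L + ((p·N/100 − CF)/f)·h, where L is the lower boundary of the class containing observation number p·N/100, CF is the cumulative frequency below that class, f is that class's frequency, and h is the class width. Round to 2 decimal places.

83.33

N = 80; target position k = 40/100 · 80 = 32.
Cumulative frequencies: 24, 36, 48, 70, 80.
Observation 32 falls in the class 50 – <100.
L = 50, CF = 24, f = 12, h = 50.
P40 = 50 + ((32 − 24)/12)·50 = 50 + 33.3333 = 83.3333.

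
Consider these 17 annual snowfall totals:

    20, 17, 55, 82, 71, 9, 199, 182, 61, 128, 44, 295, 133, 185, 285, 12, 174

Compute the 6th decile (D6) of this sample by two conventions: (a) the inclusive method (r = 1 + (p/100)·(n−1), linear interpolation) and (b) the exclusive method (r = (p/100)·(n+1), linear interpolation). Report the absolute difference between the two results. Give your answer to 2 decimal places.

1.00

Sorted: 9, 12, 17, 20, 44, 55, 61, 71, 82, 128, 133, 174, 182, 185, 199, 285, 295.
n = 17.
(a) r = 10.6; between ranks 10 (128) and 11 (133): 131.
(b) r = 10.8; between ranks 10 (128) and 11 (133): 132.
|131 − 132| = 1.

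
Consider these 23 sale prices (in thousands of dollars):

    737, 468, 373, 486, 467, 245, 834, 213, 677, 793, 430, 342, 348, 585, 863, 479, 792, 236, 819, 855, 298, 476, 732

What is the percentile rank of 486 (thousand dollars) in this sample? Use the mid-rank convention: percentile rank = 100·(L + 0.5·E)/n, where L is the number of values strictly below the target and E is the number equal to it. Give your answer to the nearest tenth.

54.3

Sorted: 213, 236, 245, 298, 342, 348, 373, 430, 467, 468, 476, 479, 486, 585, 677, 732, 737, 792, 793, 819, 834, 855, 863.
Count below 486: L = 12; count equal: E = 1; n = 23.
Percentile rank = 100·(12 + 0.5·1)/23 = 100·12.5/23 = 54.35.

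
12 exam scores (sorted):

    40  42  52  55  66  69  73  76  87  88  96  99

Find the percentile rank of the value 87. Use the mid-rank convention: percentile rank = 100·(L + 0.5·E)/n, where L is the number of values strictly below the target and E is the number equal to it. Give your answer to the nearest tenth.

Count below 87: L = 8; count equal: E = 1; n = 12.
Percentile rank = 100·(8 + 0.5·1)/12 = 100·8.5/12 = 70.83.

70.8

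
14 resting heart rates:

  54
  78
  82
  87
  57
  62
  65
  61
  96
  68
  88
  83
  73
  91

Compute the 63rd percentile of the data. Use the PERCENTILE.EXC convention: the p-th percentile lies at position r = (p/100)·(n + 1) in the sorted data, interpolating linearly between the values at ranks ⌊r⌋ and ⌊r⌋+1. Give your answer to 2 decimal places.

82.45

Sorted: 54, 57, 61, 62, 65, 68, 73, 78, 82, 83, 87, 88, 91, 96.
n = 14.
r = (63/100)·(14 + 1) = 9.45.
Rank 9 is 82 and rank 10 is 83.
Interpolate: 82 + 0.45·(83 − 82) = 82 + 0.45·1 = 82.45.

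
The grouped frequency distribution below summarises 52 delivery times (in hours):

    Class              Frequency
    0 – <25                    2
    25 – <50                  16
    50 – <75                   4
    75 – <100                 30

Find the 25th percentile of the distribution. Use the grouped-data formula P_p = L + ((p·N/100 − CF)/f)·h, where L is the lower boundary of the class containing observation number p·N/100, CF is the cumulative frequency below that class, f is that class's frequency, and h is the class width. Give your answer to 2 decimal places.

N = 52; target position k = 25/100 · 52 = 13.
Cumulative frequencies: 2, 18, 22, 52.
Observation 13 falls in the class 25 – <50.
L = 25, CF = 2, f = 16, h = 25.
P25 = 25 + ((13 − 2)/16)·25 = 25 + 17.1875 = 42.1875.

42.19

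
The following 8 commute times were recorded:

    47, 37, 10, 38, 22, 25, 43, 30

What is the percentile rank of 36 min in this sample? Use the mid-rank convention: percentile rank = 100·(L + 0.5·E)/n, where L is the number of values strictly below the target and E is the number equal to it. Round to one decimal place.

Sorted: 10, 22, 25, 30, 37, 38, 43, 47.
Count below 36: L = 4; count equal: E = 0; n = 8.
Percentile rank = 100·(4 + 0.5·0)/8 = 100·4/8 = 50.

50.0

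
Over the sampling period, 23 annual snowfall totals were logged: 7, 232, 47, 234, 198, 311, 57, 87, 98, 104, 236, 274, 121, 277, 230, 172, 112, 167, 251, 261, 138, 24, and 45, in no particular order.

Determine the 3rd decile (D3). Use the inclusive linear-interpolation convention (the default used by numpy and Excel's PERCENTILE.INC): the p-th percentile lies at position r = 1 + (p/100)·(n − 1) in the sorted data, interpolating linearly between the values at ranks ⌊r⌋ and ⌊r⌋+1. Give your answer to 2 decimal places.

101.60

Sorted: 7, 24, 45, 47, 57, 87, 98, 104, 112, 121, 138, 167, 172, 198, 230, 232, 234, 236, 251, 261, 274, 277, 311.
n = 23.
r = 1 + (30/100)·(23 − 1) = 1 + 6.6 = 7.6.
Rank 7 is 98 and rank 8 is 104.
Interpolate: 98 + 0.6·(104 − 98) = 98 + 0.6·6 = 101.6.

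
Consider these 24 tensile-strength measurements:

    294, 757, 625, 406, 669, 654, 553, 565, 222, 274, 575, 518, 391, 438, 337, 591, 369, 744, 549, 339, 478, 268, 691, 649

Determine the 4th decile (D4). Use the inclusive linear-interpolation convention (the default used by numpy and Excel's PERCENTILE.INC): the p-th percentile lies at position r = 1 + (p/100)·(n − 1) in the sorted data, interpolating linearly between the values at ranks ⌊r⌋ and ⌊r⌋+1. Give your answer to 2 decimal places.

446.00

Sorted: 222, 268, 274, 294, 337, 339, 369, 391, 406, 438, 478, 518, 549, 553, 565, 575, 591, 625, 649, 654, 669, 691, 744, 757.
n = 24.
r = 1 + (40/100)·(24 − 1) = 1 + 9.2 = 10.2.
Rank 10 is 438 and rank 11 is 478.
Interpolate: 438 + 0.2·(478 − 438) = 438 + 0.2·40 = 446.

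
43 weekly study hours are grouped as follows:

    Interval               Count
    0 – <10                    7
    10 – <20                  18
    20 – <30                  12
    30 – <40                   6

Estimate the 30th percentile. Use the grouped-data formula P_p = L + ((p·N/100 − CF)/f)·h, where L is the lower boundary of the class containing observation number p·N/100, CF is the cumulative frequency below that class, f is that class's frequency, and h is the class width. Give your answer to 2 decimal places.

13.28

N = 43; target position k = 30/100 · 43 = 12.9.
Cumulative frequencies: 7, 25, 37, 43.
Observation 12.9 falls in the class 10 – <20.
L = 10, CF = 7, f = 18, h = 10.
P30 = 10 + ((12.9 − 7)/18)·10 = 10 + 3.27778 = 13.2778.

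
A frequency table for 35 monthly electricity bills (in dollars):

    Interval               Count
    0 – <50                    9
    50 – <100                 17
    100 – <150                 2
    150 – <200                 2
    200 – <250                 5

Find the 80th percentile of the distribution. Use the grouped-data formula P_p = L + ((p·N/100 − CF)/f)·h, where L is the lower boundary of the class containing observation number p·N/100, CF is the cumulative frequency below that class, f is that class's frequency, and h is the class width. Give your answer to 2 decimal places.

150.00

N = 35; target position k = 80/100 · 35 = 28.
Cumulative frequencies: 9, 26, 28, 30, 35.
Observation 28 falls in the class 100 – <150.
L = 100, CF = 26, f = 2, h = 50.
P80 = 100 + ((28 − 26)/2)·50 = 100 + 50 = 150.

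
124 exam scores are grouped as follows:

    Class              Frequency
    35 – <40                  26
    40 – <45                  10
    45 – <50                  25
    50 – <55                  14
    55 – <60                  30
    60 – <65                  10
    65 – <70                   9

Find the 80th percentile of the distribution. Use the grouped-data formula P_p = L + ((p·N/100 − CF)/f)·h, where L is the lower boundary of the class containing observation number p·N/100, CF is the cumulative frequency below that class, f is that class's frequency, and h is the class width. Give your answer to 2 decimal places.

59.03

N = 124; target position k = 80/100 · 124 = 99.2.
Cumulative frequencies: 26, 36, 61, 75, 105, 115, 124.
Observation 99.2 falls in the class 55 – <60.
L = 55, CF = 75, f = 30, h = 5.
P80 = 55 + ((99.2 − 75)/30)·5 = 55 + 4.03333 = 59.0333.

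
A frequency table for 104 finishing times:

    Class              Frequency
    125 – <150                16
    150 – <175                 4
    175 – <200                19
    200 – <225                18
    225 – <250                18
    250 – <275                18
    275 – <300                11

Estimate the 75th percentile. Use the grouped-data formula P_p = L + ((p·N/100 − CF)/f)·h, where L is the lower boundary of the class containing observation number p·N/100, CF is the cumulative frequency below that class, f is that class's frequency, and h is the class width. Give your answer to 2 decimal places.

N = 104; target position k = 75/100 · 104 = 78.
Cumulative frequencies: 16, 20, 39, 57, 75, 93, 104.
Observation 78 falls in the class 250 – <275.
L = 250, CF = 75, f = 18, h = 25.
P75 = 250 + ((78 − 75)/18)·25 = 250 + 4.16667 = 254.167.

254.17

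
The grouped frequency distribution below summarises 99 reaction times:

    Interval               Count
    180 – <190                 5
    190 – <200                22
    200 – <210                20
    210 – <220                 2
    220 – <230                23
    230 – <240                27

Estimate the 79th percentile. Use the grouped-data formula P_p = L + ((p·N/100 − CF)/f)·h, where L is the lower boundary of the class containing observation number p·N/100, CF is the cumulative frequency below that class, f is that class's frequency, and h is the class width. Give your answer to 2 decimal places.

232.30

N = 99; target position k = 79/100 · 99 = 78.21.
Cumulative frequencies: 5, 27, 47, 49, 72, 99.
Observation 78.21 falls in the class 230 – <240.
L = 230, CF = 72, f = 27, h = 10.
P79 = 230 + ((78.21 − 72)/27)·10 = 230 + 2.3 = 232.3.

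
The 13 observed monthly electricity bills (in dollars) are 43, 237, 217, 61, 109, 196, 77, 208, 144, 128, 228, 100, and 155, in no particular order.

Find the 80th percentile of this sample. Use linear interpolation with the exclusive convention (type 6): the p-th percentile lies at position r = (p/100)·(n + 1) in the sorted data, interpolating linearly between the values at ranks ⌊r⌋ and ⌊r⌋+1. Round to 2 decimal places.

219.20

Sorted: 43, 61, 77, 100, 109, 128, 144, 155, 196, 208, 217, 228, 237.
n = 13.
r = (80/100)·(13 + 1) = 11.2.
Rank 11 is 217 and rank 12 is 228.
Interpolate: 217 + 0.2·(228 − 217) = 217 + 0.2·11 = 219.2.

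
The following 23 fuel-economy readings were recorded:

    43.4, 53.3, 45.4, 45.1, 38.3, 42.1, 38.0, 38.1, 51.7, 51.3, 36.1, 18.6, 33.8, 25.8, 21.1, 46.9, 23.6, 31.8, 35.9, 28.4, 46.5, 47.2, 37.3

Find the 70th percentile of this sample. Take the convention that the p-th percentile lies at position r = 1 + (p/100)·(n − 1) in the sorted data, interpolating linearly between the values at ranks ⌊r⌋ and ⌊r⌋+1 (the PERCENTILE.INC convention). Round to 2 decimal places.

Sorted: 18.6, 21.1, 23.6, 25.8, 28.4, 31.8, 33.8, 35.9, 36.1, 37.3, 38.0, 38.1, 38.3, 42.1, 43.4, 45.1, 45.4, 46.5, 46.9, 47.2, 51.3, 51.7, 53.3.
n = 23.
r = 1 + (70/100)·(23 − 1) = 1 + 15.4 = 16.4.
Rank 16 is 45.1 and rank 17 is 45.4.
Interpolate: 45.1 + 0.4·(45.4 − 45.1) = 45.1 + 0.4·0.3 = 45.22.

45.22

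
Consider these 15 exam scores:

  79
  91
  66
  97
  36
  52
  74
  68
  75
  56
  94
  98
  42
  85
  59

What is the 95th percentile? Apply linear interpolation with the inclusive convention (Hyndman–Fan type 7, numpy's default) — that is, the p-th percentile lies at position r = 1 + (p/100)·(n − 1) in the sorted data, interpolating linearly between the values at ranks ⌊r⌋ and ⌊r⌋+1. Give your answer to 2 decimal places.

97.30

Sorted: 36, 42, 52, 56, 59, 66, 68, 74, 75, 79, 85, 91, 94, 97, 98.
n = 15.
r = 1 + (95/100)·(15 − 1) = 1 + 13.3 = 14.3.
Rank 14 is 97 and rank 15 is 98.
Interpolate: 97 + 0.3·(98 − 97) = 97 + 0.3·1 = 97.3.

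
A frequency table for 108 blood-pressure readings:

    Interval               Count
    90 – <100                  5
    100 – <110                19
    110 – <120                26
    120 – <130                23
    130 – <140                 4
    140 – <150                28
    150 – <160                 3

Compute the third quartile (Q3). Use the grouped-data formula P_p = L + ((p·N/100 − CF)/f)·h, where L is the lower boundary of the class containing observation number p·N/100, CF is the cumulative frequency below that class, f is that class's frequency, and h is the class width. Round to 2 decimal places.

141.43

N = 108; target position k = 75/100 · 108 = 81.
Cumulative frequencies: 5, 24, 50, 73, 77, 105, 108.
Observation 81 falls in the class 140 – <150.
L = 140, CF = 77, f = 28, h = 10.
P75 = 140 + ((81 − 77)/28)·10 = 140 + 1.42857 = 141.429.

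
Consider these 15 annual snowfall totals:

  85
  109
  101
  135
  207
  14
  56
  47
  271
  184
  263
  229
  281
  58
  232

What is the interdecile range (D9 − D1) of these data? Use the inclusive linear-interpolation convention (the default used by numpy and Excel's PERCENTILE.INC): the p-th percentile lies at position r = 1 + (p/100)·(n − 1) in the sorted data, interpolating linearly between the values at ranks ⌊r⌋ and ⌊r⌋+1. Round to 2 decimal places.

217.20

Sorted: 14, 47, 56, 58, 85, 101, 109, 135, 184, 207, 229, 232, 263, 271, 281.
n = 15.
P10: r = 2.4; ranks 2–3 are 47, 56; interpolating gives 50.6.
P90: r = 13.6; ranks 13–14 are 263, 271; interpolating gives 267.8.
Difference: 267.8 − 50.6 = 217.2.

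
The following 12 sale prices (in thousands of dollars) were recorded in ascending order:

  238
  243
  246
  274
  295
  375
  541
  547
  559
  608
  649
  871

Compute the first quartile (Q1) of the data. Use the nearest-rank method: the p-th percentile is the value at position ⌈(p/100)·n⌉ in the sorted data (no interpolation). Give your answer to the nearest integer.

246

n = 12.
Position = ⌈25/100 · 12⌉ = ⌈3⌉ = 3.
The value at rank 3 is 246.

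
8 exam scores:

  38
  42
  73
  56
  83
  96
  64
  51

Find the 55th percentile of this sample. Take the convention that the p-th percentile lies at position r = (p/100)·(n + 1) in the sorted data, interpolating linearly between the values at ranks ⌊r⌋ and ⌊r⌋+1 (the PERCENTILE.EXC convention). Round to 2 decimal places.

63.60

Sorted: 38, 42, 51, 56, 64, 73, 83, 96.
n = 8.
r = (55/100)·(8 + 1) = 4.95.
Rank 4 is 56 and rank 5 is 64.
Interpolate: 56 + 0.95·(64 − 56) = 56 + 0.95·8 = 63.6.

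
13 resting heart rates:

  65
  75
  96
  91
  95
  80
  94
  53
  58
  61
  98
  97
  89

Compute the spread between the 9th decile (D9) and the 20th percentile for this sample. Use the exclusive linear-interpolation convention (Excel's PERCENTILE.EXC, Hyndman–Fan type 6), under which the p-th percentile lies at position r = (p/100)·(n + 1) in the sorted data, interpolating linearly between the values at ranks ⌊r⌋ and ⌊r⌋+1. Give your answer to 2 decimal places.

37.20

Sorted: 53, 58, 61, 65, 75, 80, 89, 91, 94, 95, 96, 97, 98.
n = 13.
P20: r = 2.8; ranks 2–3 are 58, 61; interpolating gives 60.4.
P90: r = 12.6; ranks 12–13 are 97, 98; interpolating gives 97.6.
Difference: 97.6 − 60.4 = 37.2.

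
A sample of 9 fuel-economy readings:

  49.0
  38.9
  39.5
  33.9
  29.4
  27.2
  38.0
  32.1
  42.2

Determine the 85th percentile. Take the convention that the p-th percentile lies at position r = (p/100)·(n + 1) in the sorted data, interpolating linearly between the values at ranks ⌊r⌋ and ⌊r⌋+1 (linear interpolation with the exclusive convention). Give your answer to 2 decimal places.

45.60

Sorted: 27.2, 29.4, 32.1, 33.9, 38.0, 38.9, 39.5, 42.2, 49.0.
n = 9.
r = (85/100)·(9 + 1) = 8.5.
Rank 8 is 42.2 and rank 9 is 49.0.
Interpolate: 42.2 + 0.5·(49.0 − 42.2) = 42.2 + 0.5·6.8 = 45.6.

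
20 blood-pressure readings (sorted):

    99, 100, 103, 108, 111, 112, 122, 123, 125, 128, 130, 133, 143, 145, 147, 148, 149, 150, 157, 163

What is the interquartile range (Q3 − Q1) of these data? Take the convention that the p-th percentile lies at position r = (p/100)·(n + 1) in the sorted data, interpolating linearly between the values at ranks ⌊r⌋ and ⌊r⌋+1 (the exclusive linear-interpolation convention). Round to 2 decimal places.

n = 20.
P25: r = 5.25; ranks 5–6 are 111, 112; interpolating gives 111.25.
P75: r = 15.75; ranks 15–16 are 147, 148; interpolating gives 147.75.
Difference: 147.75 − 111.25 = 36.5.

36.50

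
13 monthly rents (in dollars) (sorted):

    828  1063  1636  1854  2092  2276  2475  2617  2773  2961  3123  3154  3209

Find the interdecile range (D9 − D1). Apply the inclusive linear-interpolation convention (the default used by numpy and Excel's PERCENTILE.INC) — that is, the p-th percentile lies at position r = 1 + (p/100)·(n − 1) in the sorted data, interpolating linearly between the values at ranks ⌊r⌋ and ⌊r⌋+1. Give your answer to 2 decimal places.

n = 13.
P10: r = 2.2; ranks 2–3 are 1063, 1636; interpolating gives 1177.6.
P90: r = 11.8; ranks 11–12 are 3123, 3154; interpolating gives 3147.8.
Difference: 3147.8 − 1177.6 = 1970.2.

1970.20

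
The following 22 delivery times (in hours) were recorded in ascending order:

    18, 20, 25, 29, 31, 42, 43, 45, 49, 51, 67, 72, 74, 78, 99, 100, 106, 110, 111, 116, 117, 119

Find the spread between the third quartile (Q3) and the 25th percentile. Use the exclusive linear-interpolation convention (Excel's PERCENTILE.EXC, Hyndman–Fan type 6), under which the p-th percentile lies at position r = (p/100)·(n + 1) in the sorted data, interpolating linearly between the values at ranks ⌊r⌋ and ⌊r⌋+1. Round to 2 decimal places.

67.75

n = 22.
P25: r = 5.75; ranks 5–6 are 31, 42; interpolating gives 39.25.
P75: r = 17.25; ranks 17–18 are 106, 110; interpolating gives 107.
Difference: 107 − 39.25 = 67.75.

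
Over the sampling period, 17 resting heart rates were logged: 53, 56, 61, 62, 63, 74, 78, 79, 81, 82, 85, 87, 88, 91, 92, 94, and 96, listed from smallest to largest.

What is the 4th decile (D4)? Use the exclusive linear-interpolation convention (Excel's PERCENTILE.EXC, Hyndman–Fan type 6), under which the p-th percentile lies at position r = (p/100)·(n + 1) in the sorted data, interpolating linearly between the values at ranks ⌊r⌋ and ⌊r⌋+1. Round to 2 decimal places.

n = 17.
r = (40/100)·(17 + 1) = 7.2.
Rank 7 is 78 and rank 8 is 79.
Interpolate: 78 + 0.2·(79 − 78) = 78 + 0.2·1 = 78.2.

78.20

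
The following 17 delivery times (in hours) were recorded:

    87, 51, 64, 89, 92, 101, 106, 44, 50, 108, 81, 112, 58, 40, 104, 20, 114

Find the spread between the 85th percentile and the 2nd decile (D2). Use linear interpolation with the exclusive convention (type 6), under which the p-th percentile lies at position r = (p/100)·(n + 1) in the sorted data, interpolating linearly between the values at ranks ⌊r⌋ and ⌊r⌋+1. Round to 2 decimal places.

61.60

Sorted: 20, 40, 44, 50, 51, 58, 64, 81, 87, 89, 92, 101, 104, 106, 108, 112, 114.
n = 17.
P20: r = 3.6; ranks 3–4 are 44, 50; interpolating gives 47.6.
P85: r = 15.3; ranks 15–16 are 108, 112; interpolating gives 109.2.
Difference: 109.2 − 47.6 = 61.6.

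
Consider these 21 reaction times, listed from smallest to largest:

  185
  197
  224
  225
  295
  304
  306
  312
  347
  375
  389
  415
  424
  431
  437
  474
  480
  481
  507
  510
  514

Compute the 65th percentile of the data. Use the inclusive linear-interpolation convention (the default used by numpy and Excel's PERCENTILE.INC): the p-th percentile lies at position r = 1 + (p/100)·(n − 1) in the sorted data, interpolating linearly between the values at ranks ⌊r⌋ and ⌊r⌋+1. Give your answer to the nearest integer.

431

n = 21.
r = 1 + (65/100)·(21 − 1) = 1 + 13 = 14.
r is an integer, so P65 is the value at rank 14: 431.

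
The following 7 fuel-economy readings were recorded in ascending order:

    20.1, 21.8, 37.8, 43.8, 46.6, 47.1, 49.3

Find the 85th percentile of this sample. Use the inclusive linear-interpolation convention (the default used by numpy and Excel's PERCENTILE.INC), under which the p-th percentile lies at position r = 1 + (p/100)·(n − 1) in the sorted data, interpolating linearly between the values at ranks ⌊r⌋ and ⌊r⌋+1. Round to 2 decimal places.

47.32

n = 7.
r = 1 + (85/100)·(7 − 1) = 1 + 5.1 = 6.1.
Rank 6 is 47.1 and rank 7 is 49.3.
Interpolate: 47.1 + 0.1·(49.3 − 47.1) = 47.1 + 0.1·2.2 = 47.32.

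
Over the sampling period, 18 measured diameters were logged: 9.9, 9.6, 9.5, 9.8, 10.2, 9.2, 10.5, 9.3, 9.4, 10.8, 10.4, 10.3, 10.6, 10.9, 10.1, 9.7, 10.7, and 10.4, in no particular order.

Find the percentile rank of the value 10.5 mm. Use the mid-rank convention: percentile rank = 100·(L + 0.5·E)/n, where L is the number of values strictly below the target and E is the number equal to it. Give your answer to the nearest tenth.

75.0

Sorted: 9.2, 9.3, 9.4, 9.5, 9.6, 9.7, 9.8, 9.9, 10.1, 10.2, 10.3, 10.4, 10.4, 10.5, 10.6, 10.7, 10.8, 10.9.
Count below 10.5: L = 13; count equal: E = 1; n = 18.
Percentile rank = 100·(13 + 0.5·1)/18 = 100·13.5/18 = 75.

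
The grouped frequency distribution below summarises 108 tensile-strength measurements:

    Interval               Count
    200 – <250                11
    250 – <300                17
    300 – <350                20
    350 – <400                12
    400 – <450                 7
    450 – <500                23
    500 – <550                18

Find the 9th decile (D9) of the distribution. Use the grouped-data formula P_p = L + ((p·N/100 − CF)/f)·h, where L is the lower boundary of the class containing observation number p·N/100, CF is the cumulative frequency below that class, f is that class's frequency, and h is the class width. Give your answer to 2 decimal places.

N = 108; target position k = 90/100 · 108 = 97.2.
Cumulative frequencies: 11, 28, 48, 60, 67, 90, 108.
Observation 97.2 falls in the class 500 – <550.
L = 500, CF = 90, f = 18, h = 50.
P90 = 500 + ((97.2 − 90)/18)·50 = 500 + 20 = 520.

520.00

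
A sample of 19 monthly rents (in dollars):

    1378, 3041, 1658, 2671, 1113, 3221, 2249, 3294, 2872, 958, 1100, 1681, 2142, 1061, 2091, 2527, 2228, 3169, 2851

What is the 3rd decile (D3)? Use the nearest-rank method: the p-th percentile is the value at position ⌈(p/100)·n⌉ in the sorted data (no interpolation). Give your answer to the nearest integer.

Sorted: 958, 1061, 1100, 1113, 1378, 1658, 1681, 2091, 2142, 2228, 2249, 2527, 2671, 2851, 2872, 3041, 3169, 3221, 3294.
n = 19.
Position = ⌈30/100 · 19⌉ = ⌈5.7⌉ = 6.
The value at rank 6 is 1658.

1658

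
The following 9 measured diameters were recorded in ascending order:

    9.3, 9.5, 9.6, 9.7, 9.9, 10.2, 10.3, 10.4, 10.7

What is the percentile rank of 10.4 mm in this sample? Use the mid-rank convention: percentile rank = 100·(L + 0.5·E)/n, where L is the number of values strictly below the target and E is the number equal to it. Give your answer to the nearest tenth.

Count below 10.4: L = 7; count equal: E = 1; n = 9.
Percentile rank = 100·(7 + 0.5·1)/9 = 100·7.5/9 = 83.33.

83.3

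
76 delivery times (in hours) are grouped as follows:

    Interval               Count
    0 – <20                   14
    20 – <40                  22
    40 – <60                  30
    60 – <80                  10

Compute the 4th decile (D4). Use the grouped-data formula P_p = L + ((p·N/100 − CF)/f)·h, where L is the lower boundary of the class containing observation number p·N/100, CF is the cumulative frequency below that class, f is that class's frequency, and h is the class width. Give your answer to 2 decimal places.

N = 76; target position k = 40/100 · 76 = 30.4.
Cumulative frequencies: 14, 36, 66, 76.
Observation 30.4 falls in the class 20 – <40.
L = 20, CF = 14, f = 22, h = 20.
P40 = 20 + ((30.4 − 14)/22)·20 = 20 + 14.9091 = 34.9091.

34.91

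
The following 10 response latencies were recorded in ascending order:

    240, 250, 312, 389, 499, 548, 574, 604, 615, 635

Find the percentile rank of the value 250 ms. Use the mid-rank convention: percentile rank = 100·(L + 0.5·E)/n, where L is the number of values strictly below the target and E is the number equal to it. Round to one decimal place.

Count below 250: L = 1; count equal: E = 1; n = 10.
Percentile rank = 100·(1 + 0.5·1)/10 = 100·1.5/10 = 15.

15.0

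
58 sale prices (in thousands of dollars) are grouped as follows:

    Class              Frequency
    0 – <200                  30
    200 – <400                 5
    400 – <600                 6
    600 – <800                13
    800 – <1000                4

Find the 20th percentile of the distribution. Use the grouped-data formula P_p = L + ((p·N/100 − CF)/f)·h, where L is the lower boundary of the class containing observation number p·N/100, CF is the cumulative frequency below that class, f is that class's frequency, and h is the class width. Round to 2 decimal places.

77.33

N = 58; target position k = 20/100 · 58 = 11.6.
Cumulative frequencies: 30, 35, 41, 54, 58.
Observation 11.6 falls in the class 0 – <200.
L = 0, CF = 0, f = 30, h = 200.
P20 = 0 + ((11.6 − 0)/30)·200 = 0 + 77.3333 = 77.3333.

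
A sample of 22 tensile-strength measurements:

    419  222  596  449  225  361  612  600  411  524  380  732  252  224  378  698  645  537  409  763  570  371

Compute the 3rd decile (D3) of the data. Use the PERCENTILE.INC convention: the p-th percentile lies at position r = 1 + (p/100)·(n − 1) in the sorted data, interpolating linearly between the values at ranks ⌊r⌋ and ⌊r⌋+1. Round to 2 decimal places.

Sorted: 222, 224, 225, 252, 361, 371, 378, 380, 409, 411, 419, 449, 524, 537, 570, 596, 600, 612, 645, 698, 732, 763.
n = 22.
r = 1 + (30/100)·(22 − 1) = 1 + 6.3 = 7.3.
Rank 7 is 378 and rank 8 is 380.
Interpolate: 378 + 0.3·(380 − 378) = 378 + 0.3·2 = 378.6.

378.60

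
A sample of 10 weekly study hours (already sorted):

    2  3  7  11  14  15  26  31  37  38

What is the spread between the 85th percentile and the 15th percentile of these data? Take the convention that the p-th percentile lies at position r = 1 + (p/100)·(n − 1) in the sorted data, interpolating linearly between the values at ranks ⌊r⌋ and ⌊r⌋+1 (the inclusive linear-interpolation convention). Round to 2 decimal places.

n = 10.
P15: r = 2.35; ranks 2–3 are 3, 7; interpolating gives 4.4.
P85: r = 8.65; ranks 8–9 are 31, 37; interpolating gives 34.9.
Difference: 34.9 − 4.4 = 30.5.

30.50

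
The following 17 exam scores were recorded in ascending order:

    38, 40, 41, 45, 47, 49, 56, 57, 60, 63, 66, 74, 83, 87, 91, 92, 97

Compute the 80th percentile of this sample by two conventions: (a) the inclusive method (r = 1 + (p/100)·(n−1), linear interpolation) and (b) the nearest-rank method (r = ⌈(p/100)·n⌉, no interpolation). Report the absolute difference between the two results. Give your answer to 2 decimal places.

0.80

n = 17.
(a) r = 13.8; between ranks 13 (83) and 14 (87): 86.2.
(b) the nearest-rank method: rank 14 → 87.
|86.2 − 87| = 0.8.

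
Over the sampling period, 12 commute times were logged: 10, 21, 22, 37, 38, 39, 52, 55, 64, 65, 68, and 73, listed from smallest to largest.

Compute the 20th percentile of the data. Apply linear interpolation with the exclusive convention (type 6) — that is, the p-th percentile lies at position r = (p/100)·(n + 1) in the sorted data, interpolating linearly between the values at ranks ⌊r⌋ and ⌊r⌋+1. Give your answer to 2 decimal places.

21.60

n = 12.
r = (20/100)·(12 + 1) = 2.6.
Rank 2 is 21 and rank 3 is 22.
Interpolate: 21 + 0.6·(22 − 21) = 21 + 0.6·1 = 21.6.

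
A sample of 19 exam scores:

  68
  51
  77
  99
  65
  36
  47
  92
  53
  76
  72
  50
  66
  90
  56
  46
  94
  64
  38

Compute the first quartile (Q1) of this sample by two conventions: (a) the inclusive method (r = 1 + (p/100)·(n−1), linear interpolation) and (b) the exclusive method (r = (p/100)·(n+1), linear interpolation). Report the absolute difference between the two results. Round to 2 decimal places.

0.50

Sorted: 36, 38, 46, 47, 50, 51, 53, 56, 64, 65, 66, 68, 72, 76, 77, 90, 92, 94, 99.
n = 19.
(a) r = 5.5; between ranks 5 (50) and 6 (51): 50.5.
(b) r = 5 → value at rank 5 = 50.
|50.5 − 50| = 0.5.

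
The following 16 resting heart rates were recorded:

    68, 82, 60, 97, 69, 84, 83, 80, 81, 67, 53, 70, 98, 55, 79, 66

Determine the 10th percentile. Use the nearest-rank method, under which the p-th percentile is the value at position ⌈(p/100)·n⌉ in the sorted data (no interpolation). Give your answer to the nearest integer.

Sorted: 53, 55, 60, 66, 67, 68, 69, 70, 79, 80, 81, 82, 83, 84, 97, 98.
n = 16.
Position = ⌈10/100 · 16⌉ = ⌈1.6⌉ = 2.
The value at rank 2 is 55.

55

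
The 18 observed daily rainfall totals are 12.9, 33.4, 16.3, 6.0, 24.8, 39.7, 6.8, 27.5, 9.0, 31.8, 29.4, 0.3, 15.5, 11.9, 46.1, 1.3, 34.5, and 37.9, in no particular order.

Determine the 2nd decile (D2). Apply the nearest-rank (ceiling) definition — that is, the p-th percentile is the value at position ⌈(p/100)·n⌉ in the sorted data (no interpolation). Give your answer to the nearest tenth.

Sorted: 0.3, 1.3, 6.0, 6.8, 9.0, 11.9, 12.9, 15.5, 16.3, 24.8, 27.5, 29.4, 31.8, 33.4, 34.5, 37.9, 39.7, 46.1.
n = 18.
Position = ⌈20/100 · 18⌉ = ⌈3.6⌉ = 4.
The value at rank 4 is 6.8.

6.8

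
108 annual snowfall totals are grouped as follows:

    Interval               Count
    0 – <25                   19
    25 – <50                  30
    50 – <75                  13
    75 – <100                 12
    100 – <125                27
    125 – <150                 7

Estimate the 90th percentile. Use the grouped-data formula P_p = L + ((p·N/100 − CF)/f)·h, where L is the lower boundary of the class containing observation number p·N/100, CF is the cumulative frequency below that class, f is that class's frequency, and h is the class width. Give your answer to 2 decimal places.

121.48

N = 108; target position k = 90/100 · 108 = 97.2.
Cumulative frequencies: 19, 49, 62, 74, 101, 108.
Observation 97.2 falls in the class 100 – <125.
L = 100, CF = 74, f = 27, h = 25.
P90 = 100 + ((97.2 − 74)/27)·25 = 100 + 21.4815 = 121.481.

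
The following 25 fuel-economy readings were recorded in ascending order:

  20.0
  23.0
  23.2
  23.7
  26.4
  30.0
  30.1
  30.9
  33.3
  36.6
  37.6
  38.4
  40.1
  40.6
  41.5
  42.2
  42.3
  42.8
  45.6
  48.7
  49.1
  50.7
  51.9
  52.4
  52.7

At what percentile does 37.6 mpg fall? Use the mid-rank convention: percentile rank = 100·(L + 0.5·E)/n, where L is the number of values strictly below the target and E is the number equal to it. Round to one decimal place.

42.0

Count below 37.6: L = 10; count equal: E = 1; n = 25.
Percentile rank = 100·(10 + 0.5·1)/25 = 100·10.5/25 = 42.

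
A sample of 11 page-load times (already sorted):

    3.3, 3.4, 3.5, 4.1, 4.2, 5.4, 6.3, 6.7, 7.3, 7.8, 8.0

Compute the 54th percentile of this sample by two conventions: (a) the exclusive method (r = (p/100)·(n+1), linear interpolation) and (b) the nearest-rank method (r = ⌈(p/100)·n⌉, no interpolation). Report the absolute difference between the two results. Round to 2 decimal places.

n = 11.
(a) r = 6.48; between ranks 6 (5.4) and 7 (6.3): 5.832.
(b) the nearest-rank method: rank 6 → 5.4.
|5.832 − 5.4| = 0.432.

0.43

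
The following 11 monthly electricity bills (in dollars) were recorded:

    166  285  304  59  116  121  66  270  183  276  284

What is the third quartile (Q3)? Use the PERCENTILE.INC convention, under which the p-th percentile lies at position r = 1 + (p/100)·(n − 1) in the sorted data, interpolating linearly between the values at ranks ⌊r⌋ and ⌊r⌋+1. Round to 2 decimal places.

Sorted: 59, 66, 116, 121, 166, 183, 270, 276, 284, 285, 304.
n = 11.
r = 1 + (75/100)·(11 − 1) = 1 + 7.5 = 8.5.
Rank 8 is 276 and rank 9 is 284.
Interpolate: 276 + 0.5·(284 − 276) = 276 + 0.5·8 = 280.

280.00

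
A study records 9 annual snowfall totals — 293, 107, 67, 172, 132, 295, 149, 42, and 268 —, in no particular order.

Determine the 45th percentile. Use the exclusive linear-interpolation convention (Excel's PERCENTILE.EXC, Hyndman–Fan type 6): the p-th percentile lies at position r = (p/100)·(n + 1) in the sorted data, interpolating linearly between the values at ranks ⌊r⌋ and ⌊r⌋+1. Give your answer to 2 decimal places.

140.50

Sorted: 42, 67, 107, 132, 149, 172, 268, 293, 295.
n = 9.
r = (45/100)·(9 + 1) = 4.5.
Rank 4 is 132 and rank 5 is 149.
Interpolate: 132 + 0.5·(149 − 132) = 132 + 0.5·17 = 140.5.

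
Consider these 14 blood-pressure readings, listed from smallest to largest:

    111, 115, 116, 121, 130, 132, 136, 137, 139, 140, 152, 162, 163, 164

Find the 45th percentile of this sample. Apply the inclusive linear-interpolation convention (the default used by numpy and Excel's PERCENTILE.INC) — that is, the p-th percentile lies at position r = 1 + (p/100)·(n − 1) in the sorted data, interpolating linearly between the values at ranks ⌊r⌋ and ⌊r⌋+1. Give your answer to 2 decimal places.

135.40

n = 14.
r = 1 + (45/100)·(14 − 1) = 1 + 5.85 = 6.85.
Rank 6 is 132 and rank 7 is 136.
Interpolate: 132 + 0.85·(136 − 132) = 132 + 0.85·4 = 135.4.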